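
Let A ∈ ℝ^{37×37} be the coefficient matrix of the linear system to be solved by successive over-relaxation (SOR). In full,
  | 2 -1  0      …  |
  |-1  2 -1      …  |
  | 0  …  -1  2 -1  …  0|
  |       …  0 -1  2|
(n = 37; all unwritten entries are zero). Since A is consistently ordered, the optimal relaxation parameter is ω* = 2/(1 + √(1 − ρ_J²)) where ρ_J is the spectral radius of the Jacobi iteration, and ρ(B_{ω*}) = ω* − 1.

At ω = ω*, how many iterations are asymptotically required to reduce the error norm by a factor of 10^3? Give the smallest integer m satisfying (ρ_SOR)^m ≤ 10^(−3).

m = 42

ρ_J = max_k |cos(kπ/38)| = cos(π/38) = 0.9965845
√(1 − cos²(π/38)) = sin(π/38) ≈ 0.0825793.
ω* = 2/(1+0.0825793) = 1.8474397
and ρ(B_{ω*}) = 1.8474397 − 1 = 0.8474397.
m ≥ 3·ln10 / (−ln 0.8474397) = 41.730; smallest integer m = 42.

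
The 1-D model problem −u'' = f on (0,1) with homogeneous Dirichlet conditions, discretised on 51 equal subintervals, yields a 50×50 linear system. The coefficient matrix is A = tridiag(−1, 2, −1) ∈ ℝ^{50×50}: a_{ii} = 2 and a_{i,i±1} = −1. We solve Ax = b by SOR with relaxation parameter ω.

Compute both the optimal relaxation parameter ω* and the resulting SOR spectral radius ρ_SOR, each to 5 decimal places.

[ρ_J] n=50: ρ(B_J) = cos(π/(n+1)) = cos(π/51) = 0.99810.
root = sin(π/51) = 0.061561  (since 1−cos² = sin²).
ω* = 2 / (1 + 0.061561) = 2 / 1.061561 ≈ 1.88402.
At ω = 1.88402 every |λ(B_ω)| = ω−1, so ρ_SOR = 0.88402.

ω* = 1.88402, ρ_SOR = 0.88402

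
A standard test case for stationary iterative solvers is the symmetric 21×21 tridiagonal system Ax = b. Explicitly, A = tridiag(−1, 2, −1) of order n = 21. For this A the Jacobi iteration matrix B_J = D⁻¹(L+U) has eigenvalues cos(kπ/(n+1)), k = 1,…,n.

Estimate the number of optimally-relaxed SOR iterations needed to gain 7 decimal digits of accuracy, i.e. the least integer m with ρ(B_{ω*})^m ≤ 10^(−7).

m = 57

B_J for the 21×21 system has eigenvalues cos(kπ/22); ρ_J = cos(π/22) = 0.9898214.
√(1−ρ_J²) simplifies to sin(π/22) = 0.1423148.
[ω*] 2 ÷ (1 + 0.1423148) = 2 ÷ 1.1423148 = 1.7508309.
ρ_SOR = ω* − 1 = 1.7508309 − 1 = 0.7508309.
7·ln10 = 16.1181; −ln(0.7508309) = 0.286575; m = ⌈16.1181/0.286575⌉ = ⌈56.244⌉ = 57.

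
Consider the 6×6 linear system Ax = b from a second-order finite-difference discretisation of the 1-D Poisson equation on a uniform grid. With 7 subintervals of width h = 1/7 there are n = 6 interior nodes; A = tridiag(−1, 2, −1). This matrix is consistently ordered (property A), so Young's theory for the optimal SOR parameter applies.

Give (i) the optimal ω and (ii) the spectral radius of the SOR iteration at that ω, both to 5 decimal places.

ω* = 1.39481, ρ_SOR = 0.39481

n=6: λ(B_J) = 1 − λ(A)/2 = cos(kπ/7); k=1 gives ρ_J = 0.90097.
√(1−ρ_J²) simplifies to sin(π/7) = 0.433884.
[ω*] 2 ÷ (1 + 0.433884) = 2 ÷ 1.433884 = 1.39481.
and ρ(B_{ω*}) = 1.39481 − 1 = 0.39481.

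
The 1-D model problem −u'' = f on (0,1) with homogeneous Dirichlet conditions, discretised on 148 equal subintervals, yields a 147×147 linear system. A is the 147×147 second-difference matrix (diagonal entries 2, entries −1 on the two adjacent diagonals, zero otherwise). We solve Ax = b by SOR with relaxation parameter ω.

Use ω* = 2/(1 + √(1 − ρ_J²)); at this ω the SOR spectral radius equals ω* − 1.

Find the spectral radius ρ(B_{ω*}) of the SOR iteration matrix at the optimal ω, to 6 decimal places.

ρ_SOR = 0.958432

[ρ_J] n=147: ρ(B_J) = cos(π/(n+1)) = cos(π/148) = 0.999775.
root = sin(π/148) = 0.0212254  (since 1−cos² = sin²).
ω* = 2 / (1 + 0.0212254) = 2 / 1.0212254 ≈ 1.958432.
ρ(B_{ω*}) = ω*−1 = 0.958432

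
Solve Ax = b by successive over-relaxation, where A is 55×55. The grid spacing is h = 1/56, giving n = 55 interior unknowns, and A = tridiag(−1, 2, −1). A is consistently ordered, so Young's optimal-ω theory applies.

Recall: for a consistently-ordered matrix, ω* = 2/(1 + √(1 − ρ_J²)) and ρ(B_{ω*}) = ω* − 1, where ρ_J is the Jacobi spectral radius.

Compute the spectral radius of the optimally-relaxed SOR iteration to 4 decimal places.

ρ_SOR = 0.8938

spectrum of D⁻¹(L+U) = {cos(kπ/56) : 1≤k≤55}; ρ_J = cos(π/56) = 0.9984.
root = sin(π/56) = 0.05607  (since 1−cos² = sin²).
ω* = 2/(1+0.05607) = 1.8938
Hence ρ(B_{ω*}) = 1.8938 − 1 = 0.8938.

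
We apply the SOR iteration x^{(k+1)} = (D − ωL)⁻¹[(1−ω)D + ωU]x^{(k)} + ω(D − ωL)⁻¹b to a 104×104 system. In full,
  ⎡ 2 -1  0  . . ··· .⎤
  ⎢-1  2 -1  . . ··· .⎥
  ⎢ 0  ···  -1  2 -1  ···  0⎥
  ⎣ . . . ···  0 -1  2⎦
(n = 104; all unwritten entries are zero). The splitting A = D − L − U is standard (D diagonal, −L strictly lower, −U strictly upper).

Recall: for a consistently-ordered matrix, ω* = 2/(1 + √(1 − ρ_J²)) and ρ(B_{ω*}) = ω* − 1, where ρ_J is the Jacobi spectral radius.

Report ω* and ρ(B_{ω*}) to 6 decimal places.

ω* = 1.941907, ρ_SOR = 0.941907

spectrum of D⁻¹(L+U) = {cos(kπ/105) : 1≤k≤104}; ρ_J = cos(π/105) = 0.999552.
√(1−ρ_J²) = |sin(π/105)| = 0.0299155
Young: ω* = 2/(1+√(1−ρ_J²)) = 2/(1+0.0299155) = 2/1.0299155 = 1.941907.
ρ(B_{ω*}) = ω*−1 = 0.941907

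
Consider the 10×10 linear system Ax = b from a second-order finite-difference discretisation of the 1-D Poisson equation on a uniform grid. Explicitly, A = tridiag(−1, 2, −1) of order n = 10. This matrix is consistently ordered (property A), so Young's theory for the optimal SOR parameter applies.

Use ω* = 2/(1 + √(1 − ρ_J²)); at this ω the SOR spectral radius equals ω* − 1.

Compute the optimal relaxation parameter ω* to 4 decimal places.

[ρ_J] n=10: ρ(B_J) = cos(π/(n+1)) = cos(π/11) = 0.9595.
1 − cos²(π/11) = sin²(π/11) ⇒ √(1−ρ_J²) = sin(π/11) = 0.28173.
So ω* = 2/1.28173 = 1.5604 (Young).
Hence ρ(B_{ω*}) = 1.5604 − 1 = 0.5604.

ω* = 1.5604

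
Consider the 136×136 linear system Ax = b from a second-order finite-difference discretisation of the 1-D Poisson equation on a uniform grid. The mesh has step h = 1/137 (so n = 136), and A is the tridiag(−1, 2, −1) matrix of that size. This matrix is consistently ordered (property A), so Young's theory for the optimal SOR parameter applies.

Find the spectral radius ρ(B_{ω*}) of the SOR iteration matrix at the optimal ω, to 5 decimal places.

B_J for the 136×136 system has eigenvalues cos(kπ/137); ρ_J = cos(π/137) = 0.99974.
root = sin(π/137) = 0.022929  (since 1−cos² = sin²).
ω* = 2 / (1 + 0.022929) = 2 / 1.022929 ≈ 1.95517.
[ρ_SOR] ω* − 1 = 0.95517.

ρ_SOR = 0.95517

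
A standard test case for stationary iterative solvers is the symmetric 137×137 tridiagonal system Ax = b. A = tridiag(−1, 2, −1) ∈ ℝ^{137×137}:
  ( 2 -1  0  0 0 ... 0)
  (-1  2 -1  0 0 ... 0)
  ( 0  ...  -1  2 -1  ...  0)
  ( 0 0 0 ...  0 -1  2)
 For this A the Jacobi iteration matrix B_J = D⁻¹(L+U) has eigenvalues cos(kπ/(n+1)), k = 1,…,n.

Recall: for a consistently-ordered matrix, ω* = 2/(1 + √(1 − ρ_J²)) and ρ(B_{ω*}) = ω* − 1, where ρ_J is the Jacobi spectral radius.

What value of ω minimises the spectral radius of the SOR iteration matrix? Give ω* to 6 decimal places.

ω* = 1.955487

B_J for the 137×137 system has eigenvalues cos(kπ/138); ρ_J = cos(π/138) = 0.999741.
√(1 − cos²(π/138)) = sin(π/138) ≈ 0.0227632.
ω* = 2/(1+0.0227632) = 1.955487
[ρ_SOR] ω* − 1 = 0.955487.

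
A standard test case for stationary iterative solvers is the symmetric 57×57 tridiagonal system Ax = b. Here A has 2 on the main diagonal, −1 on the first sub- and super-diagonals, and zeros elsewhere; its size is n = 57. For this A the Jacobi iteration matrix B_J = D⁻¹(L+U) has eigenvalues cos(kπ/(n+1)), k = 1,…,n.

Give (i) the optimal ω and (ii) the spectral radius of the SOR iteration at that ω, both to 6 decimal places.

ω* = 1.897283, ρ_SOR = 0.897283

With n=57, ρ(Jacobi) = cos(π/58) = 0.998533.
root = sin(π/58) = 0.0541389  (since 1−cos² = sin²).
Then 2/(1+√(1−ρ_J²)) = 2/(1+0.0541389); ω* = 2/1.0541389 = 1.897283.
ρ_SOR = ω* − 1 = 1.897283 − 1 = 0.897283.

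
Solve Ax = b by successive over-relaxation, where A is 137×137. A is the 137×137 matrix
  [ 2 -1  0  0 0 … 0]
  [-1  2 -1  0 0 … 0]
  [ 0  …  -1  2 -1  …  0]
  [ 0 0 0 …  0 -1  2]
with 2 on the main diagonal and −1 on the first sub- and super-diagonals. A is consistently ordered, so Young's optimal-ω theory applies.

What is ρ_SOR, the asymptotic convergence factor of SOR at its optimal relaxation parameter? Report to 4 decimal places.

ρ_SOR = 0.9555

B_J for the 137×137 system has eigenvalues cos(kπ/138); ρ_J = cos(π/138) = 0.9997.
root = sin(π/138) = 0.02276  (since 1−cos² = sin²).
Young: ω* = 2/(1+√(1−ρ_J²)) = 2/(1+0.02276) = 2/1.02276 = 1.9555.
ρ_SOR = ω* − 1 ≈ 0.9555.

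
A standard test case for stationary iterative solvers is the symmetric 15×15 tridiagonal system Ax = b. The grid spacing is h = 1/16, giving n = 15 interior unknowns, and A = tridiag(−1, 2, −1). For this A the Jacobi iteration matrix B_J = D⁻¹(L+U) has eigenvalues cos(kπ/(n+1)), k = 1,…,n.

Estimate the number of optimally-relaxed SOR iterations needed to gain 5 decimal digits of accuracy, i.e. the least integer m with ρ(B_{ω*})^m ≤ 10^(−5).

m = 30

[ρ_J] n=15: ρ(B_J) = cos(π/(n+1)) = cos(π/16) = 0.9807853.
1 − cos²(π/16) = sin²(π/16) ⇒ √(1−ρ_J²) = sin(π/16) = 0.1950903.
Then 2/(1+√(1−ρ_J²)) = 2/(1+0.1950903); ω* = 2/1.1950903 = 1.6735137.
ρ(B_{ω*}) = ω*−1 = 0.6735137
For 5 digits: m = 5·ln10 / (−ln 0.6735137) = 11.5129/0.395247 = 29.128; round up → m = 30.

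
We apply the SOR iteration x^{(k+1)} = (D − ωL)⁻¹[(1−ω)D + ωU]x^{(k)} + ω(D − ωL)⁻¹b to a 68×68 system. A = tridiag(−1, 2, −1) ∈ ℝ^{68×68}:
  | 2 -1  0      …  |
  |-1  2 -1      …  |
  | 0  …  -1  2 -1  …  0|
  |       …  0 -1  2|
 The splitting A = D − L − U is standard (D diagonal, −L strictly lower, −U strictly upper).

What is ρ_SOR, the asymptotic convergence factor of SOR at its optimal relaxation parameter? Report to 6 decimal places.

ρ_SOR = 0.912934

ρ_J = max_k |cos(kπ/69)| = cos(π/69) = 0.998964
√(1−ρ_J²) simplifies to sin(π/69) = 0.0455146.
Then 2/(1+√(1−ρ_J²)) = 2/(1+0.0455146); ω* = 2/1.0455146 = 1.912934.
ρ(B_{ω*}) = ω*−1 = 0.912934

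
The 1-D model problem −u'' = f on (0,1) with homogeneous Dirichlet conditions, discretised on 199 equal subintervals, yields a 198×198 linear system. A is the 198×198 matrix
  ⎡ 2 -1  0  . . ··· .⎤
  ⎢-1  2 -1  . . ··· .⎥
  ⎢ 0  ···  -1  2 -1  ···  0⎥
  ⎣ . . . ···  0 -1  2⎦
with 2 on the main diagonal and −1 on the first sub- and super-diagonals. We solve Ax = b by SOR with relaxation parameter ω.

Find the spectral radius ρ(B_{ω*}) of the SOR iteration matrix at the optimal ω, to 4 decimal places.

ρ_SOR = 0.9689

½·tridiag(1,0,1) at n=198: λ_k = cos(kπ/199); max |λ| at k=1 ⇒ ρ_J = cos(π/199) ≈ 0.9999.
√(1−ρ_J²) simplifies to sin(π/199) = 0.01579.
ω* = 2 / (1 + 0.01579) = 2 / 1.01579 ≈ 1.9689.
ρ(B_{ω*}) = ω*−1 = 0.9689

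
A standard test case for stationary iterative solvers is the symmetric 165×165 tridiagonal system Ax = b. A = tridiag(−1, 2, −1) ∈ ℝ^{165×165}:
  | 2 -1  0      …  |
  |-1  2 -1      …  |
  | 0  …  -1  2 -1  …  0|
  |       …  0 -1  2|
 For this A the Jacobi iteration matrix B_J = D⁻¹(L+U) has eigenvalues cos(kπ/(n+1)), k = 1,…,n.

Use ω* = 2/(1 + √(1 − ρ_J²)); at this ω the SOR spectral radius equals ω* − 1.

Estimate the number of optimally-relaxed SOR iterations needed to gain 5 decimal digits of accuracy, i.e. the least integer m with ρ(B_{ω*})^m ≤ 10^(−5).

m = 305

B_J for the 165×165 system has eigenvalues cos(kπ/166); ρ_J = cos(π/166) = 0.9998209.
1 − cos²(π/166) = sin²(π/166) ⇒ √(1−ρ_J²) = sin(π/166) = 0.0189241.
ω* = 2/(1+0.0189241) = 1.9628547
ρ(B_{ω*}) = ω*−1 = 0.9628547
For 5 digits: m = 5·ln10 / (−ln 0.9628547) = 11.5129/0.0378528 = 304.149; round up → m = 305.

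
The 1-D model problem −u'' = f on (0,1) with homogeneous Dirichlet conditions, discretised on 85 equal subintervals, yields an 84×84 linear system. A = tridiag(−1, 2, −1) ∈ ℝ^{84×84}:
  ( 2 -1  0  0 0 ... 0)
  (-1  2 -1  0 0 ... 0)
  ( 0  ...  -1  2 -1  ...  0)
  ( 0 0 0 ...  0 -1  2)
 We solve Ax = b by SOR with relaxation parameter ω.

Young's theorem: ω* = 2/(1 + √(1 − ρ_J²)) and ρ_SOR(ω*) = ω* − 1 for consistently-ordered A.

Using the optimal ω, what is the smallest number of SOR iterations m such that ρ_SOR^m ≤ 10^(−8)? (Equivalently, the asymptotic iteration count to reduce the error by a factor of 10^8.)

m = 250

[ρ_J] n=84: ρ(B_J) = cos(π/(n+1)) = cos(π/85) = 0.9993171.
1 − cos²(π/85) = sin²(π/85) ⇒ √(1−ρ_J²) = sin(π/85) = 0.0369515.
Young: ω* = 2/(1+√(1−ρ_J²)) = 2/(1+0.0369515) = 2/1.0369515 = 1.9287305.
ρ_SOR = ω* − 1 ≈ 0.9287305.
(0.9287305)^m ≤ 10^{−8}  ⇒  m·ln(0.9287305) ≤ −8·ln10  ⇒  m ≥ 249.141  ⇒  m = 250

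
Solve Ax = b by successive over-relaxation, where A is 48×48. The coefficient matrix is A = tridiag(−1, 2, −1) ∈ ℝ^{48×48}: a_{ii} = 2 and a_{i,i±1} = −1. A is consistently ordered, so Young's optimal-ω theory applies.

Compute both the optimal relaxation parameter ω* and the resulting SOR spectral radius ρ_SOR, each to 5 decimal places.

n=48: λ(B_J) = 1 − λ(A)/2 = cos(kπ/49); k=1 gives ρ_J = 0.99795.
√(1 − cos²(π/49)) = sin(π/49) ≈ 0.064070.
Then 2/(1+√(1−ρ_J²)) = 2/(1+0.064070); ω* = 2/1.064070 = 1.87958.
At ω = 1.87958 every |λ(B_ω)| = ω−1, so ρ_SOR = 0.87958.

ω* = 1.87958, ρ_SOR = 0.87958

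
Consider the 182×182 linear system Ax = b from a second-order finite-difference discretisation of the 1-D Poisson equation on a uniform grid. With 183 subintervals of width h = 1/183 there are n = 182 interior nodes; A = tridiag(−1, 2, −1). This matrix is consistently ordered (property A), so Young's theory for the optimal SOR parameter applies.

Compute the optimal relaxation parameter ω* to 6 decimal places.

n=182: λ(B_J) = 1 − λ(A)/2 = cos(kπ/183); k=1 gives ρ_J = 0.999853.
√(1−ρ_J²) simplifies to sin(π/183) = 0.0171663.
ω* = 2/(1+0.0171663) = 1.966247
ρ_SOR = ω* − 1 = 1.966247 − 1 = 0.966247.

ω* = 1.966247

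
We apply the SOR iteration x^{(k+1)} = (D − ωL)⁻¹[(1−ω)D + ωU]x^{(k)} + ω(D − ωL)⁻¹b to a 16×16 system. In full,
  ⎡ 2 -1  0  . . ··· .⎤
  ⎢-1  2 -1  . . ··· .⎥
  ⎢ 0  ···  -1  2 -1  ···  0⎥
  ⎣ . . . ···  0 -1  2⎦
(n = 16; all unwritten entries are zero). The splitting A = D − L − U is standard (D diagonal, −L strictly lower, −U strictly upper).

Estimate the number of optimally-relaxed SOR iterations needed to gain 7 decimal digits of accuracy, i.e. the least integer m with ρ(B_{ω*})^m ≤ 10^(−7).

ρ_J = max_k |cos(kπ/17)| = cos(π/17) = 0.9829731
√(1−ρ_J²) simplifies to sin(π/17) = 0.1837495.
ω* = 2/(1 + 0.1837495) = 2/1.1837495 = 1.6895466.
ρ_SOR = ω* − 1 = 1.6895466 − 1 = 0.6895466.
7·ln10 = 16.1181; −ln(0.6895466) = 0.371721; m = ⌈16.1181/0.371721⌉ = ⌈43.361⌉ = 44.

m = 44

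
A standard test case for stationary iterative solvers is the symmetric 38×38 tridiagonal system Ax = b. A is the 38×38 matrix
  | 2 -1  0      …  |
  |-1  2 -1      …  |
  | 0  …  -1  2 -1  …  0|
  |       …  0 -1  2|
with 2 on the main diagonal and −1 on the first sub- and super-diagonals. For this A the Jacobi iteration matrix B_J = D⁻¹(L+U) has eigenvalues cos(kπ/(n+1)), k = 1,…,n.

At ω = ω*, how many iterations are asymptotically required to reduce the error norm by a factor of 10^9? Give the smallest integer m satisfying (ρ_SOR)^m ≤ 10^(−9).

m = 129

ρ_J = max_k |cos(kπ/39)| = cos(π/39) = 0.9967573
√(1−ρ_J²) = |sin(π/39)| = 0.0804666
Young: ω* = 2/(1+√(1−ρ_J²)) = 2/(1+0.0804666) = 2/1.0804666 = 1.8510521.
[ρ_SOR] ω* − 1 = 0.8510521.
9·ln10 = 20.7233; −ln(0.8510521) = 0.161282; m = ⌈20.7233/0.161282⌉ = ⌈128.491⌉ = 129.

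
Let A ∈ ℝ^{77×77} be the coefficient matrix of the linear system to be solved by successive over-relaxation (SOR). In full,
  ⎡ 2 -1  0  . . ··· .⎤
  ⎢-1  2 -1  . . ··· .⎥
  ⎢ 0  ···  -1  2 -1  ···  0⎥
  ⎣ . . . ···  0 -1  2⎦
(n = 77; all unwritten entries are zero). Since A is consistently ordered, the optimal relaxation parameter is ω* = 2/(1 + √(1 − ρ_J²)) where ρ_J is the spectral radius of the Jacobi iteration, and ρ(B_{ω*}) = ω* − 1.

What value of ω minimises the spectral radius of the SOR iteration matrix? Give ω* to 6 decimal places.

[ρ_J] n=77: ρ(B_J) = cos(π/(n+1)) = cos(π/78) = 0.999189.
√(1 − cos²(π/78)) = sin(π/78) ≈ 0.0402659.
[ω*] 2 ÷ (1 + 0.0402659) = 2 ÷ 1.0402659 = 1.922585.
Hence ρ(B_{ω*}) = 1.922585 − 1 = 0.922585.

ω* = 1.922585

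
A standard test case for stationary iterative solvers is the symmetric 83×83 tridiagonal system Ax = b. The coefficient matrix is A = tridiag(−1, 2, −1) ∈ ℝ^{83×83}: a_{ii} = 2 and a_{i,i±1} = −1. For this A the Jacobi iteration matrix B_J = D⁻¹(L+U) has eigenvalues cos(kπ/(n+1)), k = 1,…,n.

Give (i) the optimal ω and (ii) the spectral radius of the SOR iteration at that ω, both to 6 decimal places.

n=83: λ(B_J) = 1 − λ(A)/2 = cos(kπ/84); k=1 gives ρ_J = 0.999301.
√(1 − cos²(π/84)) = sin(π/84) ≈ 0.0373912.
Young: ω* = 2/(1+√(1−ρ_J²)) = 2/(1+0.0373912) = 2/1.0373912 = 1.927913.
At ω = 1.927913 every |λ(B_ω)| = ω−1, so ρ_SOR = 0.927913.

ω* = 1.927913, ρ_SOR = 0.927913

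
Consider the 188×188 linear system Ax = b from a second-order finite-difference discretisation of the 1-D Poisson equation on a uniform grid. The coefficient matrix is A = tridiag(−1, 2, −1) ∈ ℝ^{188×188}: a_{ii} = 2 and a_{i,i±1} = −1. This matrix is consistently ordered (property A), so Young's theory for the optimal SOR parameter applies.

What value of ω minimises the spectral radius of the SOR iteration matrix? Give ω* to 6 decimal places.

With n=188, ρ(Jacobi) = cos(π/189) = 0.999862.
√(1−ρ_J²) = |sin(π/189)| = 0.0166214
ω* = 2/(1+0.0166214) = 1.967301
ρ_SOR = ω* − 1 ≈ 0.967301.

ω* = 1.967301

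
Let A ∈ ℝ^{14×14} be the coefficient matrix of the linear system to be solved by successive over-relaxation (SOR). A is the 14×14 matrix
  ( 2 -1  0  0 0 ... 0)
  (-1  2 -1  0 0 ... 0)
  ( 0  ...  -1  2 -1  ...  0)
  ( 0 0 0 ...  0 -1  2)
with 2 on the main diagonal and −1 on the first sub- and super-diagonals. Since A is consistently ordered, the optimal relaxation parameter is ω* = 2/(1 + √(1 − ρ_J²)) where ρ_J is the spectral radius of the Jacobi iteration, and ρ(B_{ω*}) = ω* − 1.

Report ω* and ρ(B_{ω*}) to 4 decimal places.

[ρ_J] n=14: ρ(B_J) = cos(π/(n+1)) = cos(π/15) = 0.9781.
√(1 − cos²(π/15)) = sin(π/15) ≈ 0.20791.
Young: ω* = 2/(1+√(1−ρ_J²)) = 2/(1+0.20791) = 2/1.20791 = 1.6558.
[ρ_SOR] ω* − 1 = 0.6558.

ω* = 1.6558, ρ_SOR = 0.6558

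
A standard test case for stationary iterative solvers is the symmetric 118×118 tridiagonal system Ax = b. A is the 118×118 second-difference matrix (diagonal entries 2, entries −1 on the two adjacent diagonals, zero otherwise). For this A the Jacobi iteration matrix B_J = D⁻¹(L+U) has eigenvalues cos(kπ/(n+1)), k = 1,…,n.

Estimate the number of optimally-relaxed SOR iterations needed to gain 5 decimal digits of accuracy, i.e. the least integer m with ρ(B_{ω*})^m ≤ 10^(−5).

n=118: λ(B_J) = 1 − λ(A)/2 = cos(kπ/119); k=1 gives ρ_J = 0.9996515.
root = sin(π/119) = 0.0263969  (since 1−cos² = sin²).
ω* = 2 / (1 + 0.0263969) = 2 / 1.0263969 ≈ 1.9485640.
Hence ρ(B_{ω*}) = 1.9485640 − 1 = 0.9485640.
5·ln10 = 11.5129; −ln(0.9485640) = 0.052806; m = ⌈11.5129/0.052806⌉ = ⌈218.023⌉ = 219.

m = 219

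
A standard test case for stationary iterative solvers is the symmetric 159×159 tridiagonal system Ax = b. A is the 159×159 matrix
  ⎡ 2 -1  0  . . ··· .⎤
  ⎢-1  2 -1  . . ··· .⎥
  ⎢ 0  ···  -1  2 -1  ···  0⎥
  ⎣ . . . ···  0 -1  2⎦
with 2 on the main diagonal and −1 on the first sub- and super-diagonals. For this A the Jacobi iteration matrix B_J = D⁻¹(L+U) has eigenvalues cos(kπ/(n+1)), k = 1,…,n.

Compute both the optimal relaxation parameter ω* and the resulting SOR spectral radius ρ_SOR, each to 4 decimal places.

spectrum of D⁻¹(L+U) = {cos(kπ/160) : 1≤k≤159}; ρ_J = cos(π/160) = 0.9998.
√(1 − cos²(π/160)) = sin(π/160) ≈ 0.01963.
ω* = 2/(1+0.01963) = 1.9615
At ω = 1.9615 every |λ(B_ω)| = ω−1, so ρ_SOR = 0.9615.

ω* = 1.9615, ρ_SOR = 0.9615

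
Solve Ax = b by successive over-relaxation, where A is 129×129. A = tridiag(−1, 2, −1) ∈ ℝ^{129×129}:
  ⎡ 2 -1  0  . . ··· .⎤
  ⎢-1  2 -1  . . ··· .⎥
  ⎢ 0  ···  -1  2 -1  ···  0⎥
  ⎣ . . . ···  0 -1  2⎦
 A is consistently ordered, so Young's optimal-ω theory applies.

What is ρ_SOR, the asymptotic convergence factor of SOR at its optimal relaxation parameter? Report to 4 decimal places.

ρ_J = max_k |cos(kπ/130)| = cos(π/130) = 0.9997
root = sin(π/130) = 0.02416  (since 1−cos² = sin²).
So ω* = 2/1.02416 = 1.9528 (Young).
At ω = 1.9528 every |λ(B_ω)| = ω−1, so ρ_SOR = 0.9528.

ρ_SOR = 0.9528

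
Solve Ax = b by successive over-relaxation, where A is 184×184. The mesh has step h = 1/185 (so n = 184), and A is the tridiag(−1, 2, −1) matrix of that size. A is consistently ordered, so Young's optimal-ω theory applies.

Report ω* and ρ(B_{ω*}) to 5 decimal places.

ω* = 1.96661, ρ_SOR = 0.96661

With n=184, ρ(Jacobi) = cos(π/185) = 0.99986.
√(1−ρ_J²) simplifies to sin(π/185) = 0.016981.
ω* = 2/(1+0.016981) = 1.96661
At ω = 1.96661 every |λ(B_ω)| = ω−1, so ρ_SOR = 0.96661.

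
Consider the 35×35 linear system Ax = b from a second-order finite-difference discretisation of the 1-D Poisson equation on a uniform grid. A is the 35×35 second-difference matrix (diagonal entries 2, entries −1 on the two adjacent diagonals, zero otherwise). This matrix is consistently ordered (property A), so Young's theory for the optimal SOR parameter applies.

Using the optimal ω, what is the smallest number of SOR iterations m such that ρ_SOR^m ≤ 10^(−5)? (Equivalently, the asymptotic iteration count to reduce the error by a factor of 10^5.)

With n=35, ρ(Jacobi) = cos(π/36) = 0.9961947.
√(1−ρ_J²) = |sin(π/36)| = 0.0871557
ω* = 2/(1 + 0.0871557) = 2/1.0871557 = 1.8396629.
and ρ(B_{ω*}) = 1.8396629 − 1 = 0.8396629.
(0.8396629)^m ≤ 10^{−5}  ⇒  m·ln(0.8396629) ≤ −5·ln10  ⇒  m ≥ 65.880  ⇒  m = 66

m = 66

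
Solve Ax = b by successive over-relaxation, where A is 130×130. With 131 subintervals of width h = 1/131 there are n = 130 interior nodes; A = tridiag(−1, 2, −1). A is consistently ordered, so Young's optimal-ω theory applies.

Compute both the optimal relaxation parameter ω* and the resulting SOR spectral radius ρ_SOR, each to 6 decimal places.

n=130: λ(B_J) = 1 − λ(A)/2 = cos(kπ/131); k=1 gives ρ_J = 0.999712.
√(1 − cos²(π/131)) = sin(π/131) ≈ 0.0239793.
ω* = 2/(1+0.0239793) = 1.953164
[ρ_SOR] ω* − 1 = 0.953164.

ω* = 1.953164, ρ_SOR = 0.953164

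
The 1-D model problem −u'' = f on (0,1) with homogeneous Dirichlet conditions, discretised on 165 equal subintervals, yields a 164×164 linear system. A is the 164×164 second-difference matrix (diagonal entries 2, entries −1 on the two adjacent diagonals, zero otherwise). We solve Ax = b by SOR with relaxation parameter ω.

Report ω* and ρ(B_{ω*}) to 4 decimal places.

ω* = 1.9626, ρ_SOR = 0.9626

[ρ_J] n=164: ρ(B_J) = cos(π/(n+1)) = cos(π/165) = 0.9998.
1 − cos²(π/165) = sin²(π/165) ⇒ √(1−ρ_J²) = sin(π/165) = 0.01904.
ω* = 2/(1+0.01904) = 1.9626
Hence ρ(B_{ω*}) = 1.9626 − 1 = 0.9626.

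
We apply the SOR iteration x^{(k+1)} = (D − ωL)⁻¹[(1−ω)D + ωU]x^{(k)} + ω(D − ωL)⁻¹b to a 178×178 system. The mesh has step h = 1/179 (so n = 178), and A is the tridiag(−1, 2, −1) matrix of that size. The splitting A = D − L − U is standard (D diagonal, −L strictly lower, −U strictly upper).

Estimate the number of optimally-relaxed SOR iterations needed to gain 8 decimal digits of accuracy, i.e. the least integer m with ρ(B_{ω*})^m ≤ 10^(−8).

m = 525

B_J for the 178×178 system has eigenvalues cos(kπ/179); ρ_J = cos(π/179) = 0.9998460.
root = sin(π/179) = 0.0175499  (since 1−cos² = sin²).
So ω* = 2/1.0175499 = 1.9655056 (Young).
ρ_SOR = ω* − 1 ≈ 0.9655056.
m ≥ 8·ln10 / (−ln 0.9655056) = 524.755; smallest integer m = 525.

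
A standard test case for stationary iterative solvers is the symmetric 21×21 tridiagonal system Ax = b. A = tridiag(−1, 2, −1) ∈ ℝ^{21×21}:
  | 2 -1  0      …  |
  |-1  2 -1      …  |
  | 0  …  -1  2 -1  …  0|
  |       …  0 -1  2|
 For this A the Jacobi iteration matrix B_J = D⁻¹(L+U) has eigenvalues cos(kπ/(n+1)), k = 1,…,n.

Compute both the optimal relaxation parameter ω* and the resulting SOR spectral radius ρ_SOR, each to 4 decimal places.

B_J for the 21×21 system has eigenvalues cos(kπ/22); ρ_J = cos(π/22) = 0.9898.
1 − cos²(π/22) = sin²(π/22) ⇒ √(1−ρ_J²) = sin(π/22) = 0.14231.
So ω* = 2/1.14231 = 1.7508 (Young).
ρ_SOR = ω* − 1 ≈ 0.7508.

ω* = 1.7508, ρ_SOR = 0.7508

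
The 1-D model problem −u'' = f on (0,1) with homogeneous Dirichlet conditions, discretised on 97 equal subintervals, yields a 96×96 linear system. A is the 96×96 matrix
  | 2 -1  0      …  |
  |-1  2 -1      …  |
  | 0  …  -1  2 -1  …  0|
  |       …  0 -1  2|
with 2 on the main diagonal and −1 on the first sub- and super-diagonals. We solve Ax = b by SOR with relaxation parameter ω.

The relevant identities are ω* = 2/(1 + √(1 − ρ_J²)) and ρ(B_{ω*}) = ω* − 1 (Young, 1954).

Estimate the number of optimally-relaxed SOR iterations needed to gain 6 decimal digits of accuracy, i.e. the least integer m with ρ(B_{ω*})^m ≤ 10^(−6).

With n=96, ρ(Jacobi) = cos(π/97) = 0.9994756.
root = sin(π/97) = 0.0323819  (since 1−cos² = sin²).
ω* = 2/(1 + 0.0323819) = 2/1.0323819 = 1.9372676.
ρ_SOR = ω* − 1 = 1.9372676 − 1 = 0.9372676.
Need (0.9372676)^m ≤ 10^(−6): m ≥ 6·ln10/|ln 0.9372676| = 13.8155/0.0647864 = 213.247 ⇒ m = 214.

m = 214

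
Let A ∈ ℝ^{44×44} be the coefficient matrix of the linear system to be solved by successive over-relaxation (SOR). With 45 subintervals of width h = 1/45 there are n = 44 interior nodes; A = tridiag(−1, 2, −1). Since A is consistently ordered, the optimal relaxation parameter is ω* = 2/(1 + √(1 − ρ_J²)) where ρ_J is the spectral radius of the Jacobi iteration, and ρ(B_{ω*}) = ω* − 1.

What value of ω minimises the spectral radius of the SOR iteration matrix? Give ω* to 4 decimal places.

n=44: λ(B_J) = 1 − λ(A)/2 = cos(kπ/45); k=1 gives ρ_J = 0.9976.
√(1−ρ_J²) simplifies to sin(π/45) = 0.06976.
Young: ω* = 2/(1+√(1−ρ_J²)) = 2/(1+0.06976) = 2/1.06976 = 1.8696.
[ρ_SOR] ω* − 1 = 0.8696.

ω* = 1.8696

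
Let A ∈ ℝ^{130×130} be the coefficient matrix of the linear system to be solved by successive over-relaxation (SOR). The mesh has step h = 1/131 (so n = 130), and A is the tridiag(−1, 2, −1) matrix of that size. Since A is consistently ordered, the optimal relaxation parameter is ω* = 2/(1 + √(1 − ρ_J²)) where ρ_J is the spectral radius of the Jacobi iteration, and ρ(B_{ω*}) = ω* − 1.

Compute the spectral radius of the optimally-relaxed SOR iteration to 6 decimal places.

ρ_SOR = 0.953164

With n=130, ρ(Jacobi) = cos(π/131) = 0.999712.
root = sin(π/131) = 0.0239793  (since 1−cos² = sin²).
ω* = 2/(1+0.0239793) = 1.953164
ρ_SOR = ω* − 1 ≈ 0.953164.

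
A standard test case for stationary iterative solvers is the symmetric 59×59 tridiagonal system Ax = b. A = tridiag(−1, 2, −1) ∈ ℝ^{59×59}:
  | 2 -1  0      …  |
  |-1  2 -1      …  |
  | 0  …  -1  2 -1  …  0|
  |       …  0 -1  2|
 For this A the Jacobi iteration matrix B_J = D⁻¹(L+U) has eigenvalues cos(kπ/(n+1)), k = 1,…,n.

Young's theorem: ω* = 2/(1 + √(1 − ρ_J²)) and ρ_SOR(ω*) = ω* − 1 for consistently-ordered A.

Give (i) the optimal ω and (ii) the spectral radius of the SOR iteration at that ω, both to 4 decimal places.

n=59: λ(B_J) = 1 − λ(A)/2 = cos(kπ/60); k=1 gives ρ_J = 0.9986.
√(1 − cos²(π/60)) = sin(π/60) ≈ 0.05234.
So ω* = 2/1.05234 = 1.9005 (Young).
ρ_SOR = ω* − 1 ≈ 0.9005.

ω* = 1.9005, ρ_SOR = 0.9005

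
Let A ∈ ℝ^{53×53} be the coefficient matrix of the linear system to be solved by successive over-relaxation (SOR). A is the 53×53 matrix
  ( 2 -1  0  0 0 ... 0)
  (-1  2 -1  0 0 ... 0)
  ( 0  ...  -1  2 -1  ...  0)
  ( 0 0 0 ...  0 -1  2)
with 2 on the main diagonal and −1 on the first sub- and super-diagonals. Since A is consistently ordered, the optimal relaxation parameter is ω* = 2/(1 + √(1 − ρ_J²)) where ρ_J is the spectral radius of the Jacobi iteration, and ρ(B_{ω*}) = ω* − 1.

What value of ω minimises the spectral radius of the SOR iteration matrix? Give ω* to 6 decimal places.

ω* = 1.890100

B_J for the 53×53 system has eigenvalues cos(kπ/54); ρ_J = cos(π/54) = 0.998308.
√(1−ρ_J²) simplifies to sin(π/54) = 0.0581448.
ω* = 2/(1+0.0581448) = 1.890100
[ρ_SOR] ω* − 1 = 0.890100.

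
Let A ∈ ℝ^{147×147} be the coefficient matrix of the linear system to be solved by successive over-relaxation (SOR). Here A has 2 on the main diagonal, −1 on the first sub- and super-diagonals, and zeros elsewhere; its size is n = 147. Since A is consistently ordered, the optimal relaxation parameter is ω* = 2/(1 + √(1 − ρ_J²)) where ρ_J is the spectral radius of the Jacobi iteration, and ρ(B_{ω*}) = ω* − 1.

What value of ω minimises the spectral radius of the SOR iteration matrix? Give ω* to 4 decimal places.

ω* = 1.9584

ρ_J = max_k |cos(kπ/148)| = cos(π/148) = 0.9998
root = sin(π/148) = 0.02123  (since 1−cos² = sin²).
Young: ω* = 2/(1+√(1−ρ_J²)) = 2/(1+0.02123) = 2/1.02123 = 1.9584.
ρ_SOR = ω* − 1 ≈ 0.9584.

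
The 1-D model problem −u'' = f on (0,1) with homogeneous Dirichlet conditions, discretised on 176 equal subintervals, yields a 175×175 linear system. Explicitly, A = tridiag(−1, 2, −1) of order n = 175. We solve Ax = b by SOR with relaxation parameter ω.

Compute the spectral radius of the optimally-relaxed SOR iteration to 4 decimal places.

spectrum of D⁻¹(L+U) = {cos(kπ/176) : 1≤k≤175}; ρ_J = cos(π/176) = 0.9998.
1 − cos²(π/176) = sin²(π/176) ⇒ √(1−ρ_J²) = sin(π/176) = 0.01785.
So ω* = 2/1.01785 = 1.9649 (Young).
At ω = 1.9649 every |λ(B_ω)| = ω−1, so ρ_SOR = 0.9649.

ρ_SOR = 0.9649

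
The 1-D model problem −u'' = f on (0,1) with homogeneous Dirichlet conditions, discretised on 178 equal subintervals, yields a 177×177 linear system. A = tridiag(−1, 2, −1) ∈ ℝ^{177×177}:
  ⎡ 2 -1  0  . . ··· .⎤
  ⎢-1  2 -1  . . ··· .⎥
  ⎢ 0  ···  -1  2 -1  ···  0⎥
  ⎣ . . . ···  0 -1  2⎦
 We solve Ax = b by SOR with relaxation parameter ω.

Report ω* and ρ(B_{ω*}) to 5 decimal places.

½·tridiag(1,0,1) at n=177: λ_k = cos(kπ/178); max |λ| at k=1 ⇒ ρ_J = cos(π/178) ≈ 0.99984.
√(1 − cos²(π/178)) = sin(π/178) ≈ 0.017648.
ω* = 2/(1 + 0.017648) = 2/1.017648 = 1.96532.
Hence ρ(B_{ω*}) = 1.96532 − 1 = 0.96532.

ω* = 1.96532, ρ_SOR = 0.96532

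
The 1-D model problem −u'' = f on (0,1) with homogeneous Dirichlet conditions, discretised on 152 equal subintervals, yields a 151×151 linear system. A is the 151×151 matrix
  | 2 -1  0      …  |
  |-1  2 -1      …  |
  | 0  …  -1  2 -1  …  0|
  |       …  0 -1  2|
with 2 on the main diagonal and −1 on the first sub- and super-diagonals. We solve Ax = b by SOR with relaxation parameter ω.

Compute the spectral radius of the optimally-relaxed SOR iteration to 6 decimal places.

ρ_SOR = 0.959503

ρ_J = max_k |cos(kπ/152)| = cos(π/152) = 0.999786
√(1−ρ_J²) = |sin(π/152)| = 0.0206669
[ω*] 2 ÷ (1 + 0.0206669) = 2 ÷ 1.0206669 = 1.959503.
ρ(B_{ω*}) = ω*−1 = 0.959503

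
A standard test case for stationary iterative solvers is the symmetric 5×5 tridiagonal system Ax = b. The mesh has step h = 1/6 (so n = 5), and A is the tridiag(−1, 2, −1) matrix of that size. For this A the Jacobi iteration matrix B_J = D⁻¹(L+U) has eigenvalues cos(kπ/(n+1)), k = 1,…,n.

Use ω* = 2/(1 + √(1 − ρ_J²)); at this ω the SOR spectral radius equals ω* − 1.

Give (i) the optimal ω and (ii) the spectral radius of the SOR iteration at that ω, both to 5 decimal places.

[ρ_J] n=5: ρ(B_J) = cos(π/(n+1)) = cos(π/6) = 0.86603.
root = sin(π/6) = 0.500000  (since 1−cos² = sin²).
ω* = 2 / (1 + 0.500000) = 2 / 1.500000 ≈ 1.33333.
Hence ρ(B_{ω*}) = 1.33333 − 1 = 0.33333.

ω* = 1.33333, ρ_SOR = 0.33333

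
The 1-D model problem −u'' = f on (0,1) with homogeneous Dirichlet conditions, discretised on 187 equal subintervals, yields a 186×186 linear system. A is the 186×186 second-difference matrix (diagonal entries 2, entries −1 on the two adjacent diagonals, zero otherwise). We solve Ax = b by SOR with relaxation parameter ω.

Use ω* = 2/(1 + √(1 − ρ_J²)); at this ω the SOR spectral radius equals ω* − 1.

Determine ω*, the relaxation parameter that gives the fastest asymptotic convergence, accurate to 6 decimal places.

ω* = 1.966957

B_J for the 186×186 system has eigenvalues cos(kπ/187); ρ_J = cos(π/187) = 0.999859.
√(1−ρ_J²) simplifies to sin(π/187) = 0.0167992.
ω* = 2 / (1 + 0.0167992) = 2 / 1.0167992 ≈ 1.966957.
and ρ(B_{ω*}) = 1.966957 − 1 = 0.966957.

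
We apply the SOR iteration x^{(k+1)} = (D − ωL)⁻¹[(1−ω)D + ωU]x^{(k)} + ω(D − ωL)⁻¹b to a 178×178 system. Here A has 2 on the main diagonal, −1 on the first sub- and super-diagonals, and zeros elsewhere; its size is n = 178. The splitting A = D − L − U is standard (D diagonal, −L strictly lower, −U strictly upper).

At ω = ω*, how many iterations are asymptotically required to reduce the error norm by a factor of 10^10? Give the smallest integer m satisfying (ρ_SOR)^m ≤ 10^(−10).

[ρ_J] n=178: ρ(B_J) = cos(π/(n+1)) = cos(π/179) = 0.9998460.
1 − cos²(π/179) = sin²(π/179) ⇒ √(1−ρ_J²) = sin(π/179) = 0.0175499.
Young: ω* = 2/(1+√(1−ρ_J²)) = 2/(1+0.0175499) = 2/1.0175499 = 1.9655056.
ρ_SOR = ω* − 1 = 1.9655056 − 1 = 0.9655056.
m ≥ 10·ln10 / (−ln 0.9655056) = 655.945; smallest integer m = 656.

m = 656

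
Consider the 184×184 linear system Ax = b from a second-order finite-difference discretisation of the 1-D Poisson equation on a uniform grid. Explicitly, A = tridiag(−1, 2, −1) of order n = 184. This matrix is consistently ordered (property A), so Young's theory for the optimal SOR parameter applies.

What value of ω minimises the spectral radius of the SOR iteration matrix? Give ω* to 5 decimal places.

ω* = 1.96661

n=184: λ(B_J) = 1 − λ(A)/2 = cos(kπ/185); k=1 gives ρ_J = 0.99986.
√(1−ρ_J²) simplifies to sin(π/185) = 0.016981.
ω* = 2/(1+0.016981) = 1.96661
At ω = 1.96661 every |λ(B_ω)| = ω−1, so ρ_SOR = 0.96661.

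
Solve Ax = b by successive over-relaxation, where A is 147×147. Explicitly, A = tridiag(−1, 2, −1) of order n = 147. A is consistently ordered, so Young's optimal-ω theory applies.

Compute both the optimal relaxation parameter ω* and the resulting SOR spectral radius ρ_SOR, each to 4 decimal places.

ρ_J = max_k |cos(kπ/148)| = cos(π/148) = 0.9998
√(1 − cos²(π/148)) = sin(π/148) ≈ 0.02123.
Young: ω* = 2/(1+√(1−ρ_J²)) = 2/(1+0.02123) = 2/1.02123 = 1.9584.
ρ_SOR = ω* − 1 ≈ 0.9584.

ω* = 1.9584, ρ_SOR = 0.9584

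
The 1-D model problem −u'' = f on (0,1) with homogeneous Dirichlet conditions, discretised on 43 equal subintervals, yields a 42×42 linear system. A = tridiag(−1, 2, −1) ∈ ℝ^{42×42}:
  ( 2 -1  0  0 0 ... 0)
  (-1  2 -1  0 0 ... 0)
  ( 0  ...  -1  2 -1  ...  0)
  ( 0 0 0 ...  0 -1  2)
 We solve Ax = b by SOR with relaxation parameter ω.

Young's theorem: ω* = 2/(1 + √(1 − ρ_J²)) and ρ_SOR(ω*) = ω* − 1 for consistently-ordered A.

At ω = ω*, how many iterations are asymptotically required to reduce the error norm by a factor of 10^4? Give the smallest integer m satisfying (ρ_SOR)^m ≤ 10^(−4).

m = 63

With n=42, ρ(Jacobi) = cos(π/43) = 0.9973323.
1 − cos²(π/43) = sin²(π/43) ⇒ √(1−ρ_J²) = sin(π/43) = 0.0729953.
Young: ω* = 2/(1+√(1−ρ_J²)) = 2/(1+0.0729953) = 2/1.0729953 = 1.8639411.
Hence ρ(B_{ω*}) = 1.8639411 − 1 = 0.8639411.
For 4 digits: m = 4·ln10 / (−ln 0.8639411) = 9.21034/0.146251 = 62.976; round up → m = 63.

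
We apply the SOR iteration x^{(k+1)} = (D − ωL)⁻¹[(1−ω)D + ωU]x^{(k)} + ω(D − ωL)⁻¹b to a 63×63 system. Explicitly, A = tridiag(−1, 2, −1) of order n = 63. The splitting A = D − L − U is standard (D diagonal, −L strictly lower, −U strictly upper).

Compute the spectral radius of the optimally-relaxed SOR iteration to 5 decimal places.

spectrum of D⁻¹(L+U) = {cos(kπ/64) : 1≤k≤63}; ρ_J = cos(π/64) = 0.99880.
root = sin(π/64) = 0.049068  (since 1−cos² = sin²).
[ω*] 2 ÷ (1 + 0.049068) = 2 ÷ 1.049068 = 1.90645.
[ρ_SOR] ω* − 1 = 0.90645.

ρ_SOR = 0.90645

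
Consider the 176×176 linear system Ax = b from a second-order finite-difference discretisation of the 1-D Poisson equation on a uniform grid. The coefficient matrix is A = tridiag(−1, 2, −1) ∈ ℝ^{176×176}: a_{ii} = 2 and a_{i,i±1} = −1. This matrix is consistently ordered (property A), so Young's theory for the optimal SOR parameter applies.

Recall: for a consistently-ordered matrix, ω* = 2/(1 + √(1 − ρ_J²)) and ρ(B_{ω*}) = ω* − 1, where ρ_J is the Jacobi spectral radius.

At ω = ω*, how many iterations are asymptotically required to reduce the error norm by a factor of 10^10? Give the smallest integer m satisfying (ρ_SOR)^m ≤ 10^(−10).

m = 649

spectrum of D⁻¹(L+U) = {cos(kπ/177) : 1≤k≤176}; ρ_J = cos(π/177) = 0.9998425.
√(1−ρ_J²) simplifies to sin(π/177) = 0.0177482.
So ω* = 2/1.0177482 = 1.9651226 (Young).
ρ_SOR = ω* − 1 = 1.9651226 − 1 = 0.9651226.
ρ_SOR^m ≤ 10^(−10) ⇔ m ≥ 10·ln10/(−ln 0.9651226) = 23.0259/0.0355001 = 648.615; m = ⌈648.615⌉ = 649.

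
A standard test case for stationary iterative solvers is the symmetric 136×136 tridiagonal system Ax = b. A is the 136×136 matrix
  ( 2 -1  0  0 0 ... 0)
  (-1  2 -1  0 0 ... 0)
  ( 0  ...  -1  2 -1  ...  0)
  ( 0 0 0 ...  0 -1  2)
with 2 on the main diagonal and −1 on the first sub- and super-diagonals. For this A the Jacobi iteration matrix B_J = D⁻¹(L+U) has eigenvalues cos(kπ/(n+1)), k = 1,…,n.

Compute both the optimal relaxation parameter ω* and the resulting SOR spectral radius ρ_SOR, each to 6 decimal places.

n=136: λ(B_J) = 1 − λ(A)/2 = cos(kπ/137); k=1 gives ρ_J = 0.999737.
√(1 − cos²(π/137)) = sin(π/137) ≈ 0.0229293.
[ω*] 2 ÷ (1 + 0.0229293) = 2 ÷ 1.0229293 = 1.955169.
Hence ρ(B_{ω*}) = 1.955169 − 1 = 0.955169.

ω* = 1.955169, ρ_SOR = 0.955169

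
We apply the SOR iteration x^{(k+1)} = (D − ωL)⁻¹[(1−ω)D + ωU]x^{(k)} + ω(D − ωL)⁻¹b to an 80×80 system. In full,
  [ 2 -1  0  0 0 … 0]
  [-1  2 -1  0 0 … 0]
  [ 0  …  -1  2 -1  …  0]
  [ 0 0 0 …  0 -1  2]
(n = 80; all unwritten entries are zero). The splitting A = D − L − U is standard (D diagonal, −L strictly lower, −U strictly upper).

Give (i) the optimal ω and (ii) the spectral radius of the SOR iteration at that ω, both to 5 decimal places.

n=80: λ(B_J) = 1 − λ(A)/2 = cos(kπ/81); k=1 gives ρ_J = 0.99925.
√(1−ρ_J²) simplifies to sin(π/81) = 0.038775.
ω* = 2/(1+0.038775) = 1.92534
Hence ρ(B_{ω*}) = 1.92534 − 1 = 0.92534.

ω* = 1.92534, ρ_SOR = 0.92534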